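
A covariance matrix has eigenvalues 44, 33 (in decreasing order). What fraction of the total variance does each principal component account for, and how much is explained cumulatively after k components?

Step 1 — total variance = trace(Sigma) = Σ λ_i = 44 + 33 = 77.

Step 2 — fraction explained by component i = λ_i / Σ λ:
  PC1: 44/77 = 0.5714
  PC2: 33/77 = 0.4286

Step 3 — cumulative fraction after k components = (λ_1 + ... + λ_k) / Σ λ:
  k = 1: 44/77 = 0.5714
  k = 2: (44 + 33)/77 = 77/77 = 1

Summary (fraction, with percent):

explained: PC1 0.5714 (57.14%), PC2 0.4286 (42.86%);  cumulative: 0.5714, 1


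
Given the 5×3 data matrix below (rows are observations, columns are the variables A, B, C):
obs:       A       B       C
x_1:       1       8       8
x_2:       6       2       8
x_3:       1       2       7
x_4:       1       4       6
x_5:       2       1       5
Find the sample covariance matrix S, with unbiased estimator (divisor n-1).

Step 1 — column means:
  mean(A) = (1 + 6 + 1 + 1 + 2) / 5 = 11/5 = 2.2
  mean(B) = (8 + 2 + 2 + 4 + 1) / 5 = 17/5 = 3.4
  mean(C) = (8 + 8 + 7 + 6 + 5) / 5 = 34/5 = 6.8

Step 2 — sample covariance S[i,j] = (1/(n-1)) · Σ_k (x_{k,i} - mean_i) · (x_{k,j} - mean_j), with n-1 = 4.
  S[A,A] = ((-1.2)·(-1.2) + (3.8)·(3.8) + (-1.2)·(-1.2) + (-1.2)·(-1.2) + (-0.2)·(-0.2)) / 4 = 18.8/4 = 4.7
  S[A,B] = ((-1.2)·(4.6) + (3.8)·(-1.4) + (-1.2)·(-1.4) + (-1.2)·(0.6) + (-0.2)·(-2.4)) / 4 = -9.4/4 = -2.35
  S[A,C] = ((-1.2)·(1.2) + (3.8)·(1.2) + (-1.2)·(0.2) + (-1.2)·(-0.8) + (-0.2)·(-1.8)) / 4 = 4.2/4 = 1.05
  S[B,B] = ((4.6)·(4.6) + (-1.4)·(-1.4) + (-1.4)·(-1.4) + (0.6)·(0.6) + (-2.4)·(-2.4)) / 4 = 31.2/4 = 7.8
  S[B,C] = ((4.6)·(1.2) + (-1.4)·(1.2) + (-1.4)·(0.2) + (0.6)·(-0.8) + (-2.4)·(-1.8)) / 4 = 7.4/4 = 1.85
  S[C,C] = ((1.2)·(1.2) + (1.2)·(1.2) + (0.2)·(0.2) + (-0.8)·(-0.8) + (-1.8)·(-1.8)) / 4 = 6.8/4 = 1.7

S is symmetric (S[j,i] = S[i,j]). Assembling:

S = [[4.7, -2.35, 1.05],
 [-2.35, 7.8, 1.85],
 [1.05, 1.85, 1.7]]


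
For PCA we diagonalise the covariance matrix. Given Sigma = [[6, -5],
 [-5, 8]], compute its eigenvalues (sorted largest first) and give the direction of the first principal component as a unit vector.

Step 1 — characteristic polynomial of 2×2 Sigma:
  det(Sigma - λI) = λ² - trace · λ + det = 0.
  trace = 6 + 8 = 14, det = 6·8 - (-5)² = 23.
Step 2 — discriminant:
  Δ = trace² - 4·det = 196 - 92 = 104.
Step 3 — eigenvalues:
  λ = (trace ± √Δ)/2 = (14 ± 10.198)/2,
  λ_1 = 12.099,  λ_2 = 1.901.

Step 4 — unit eigenvector for λ_1: solve (Sigma - λ_1 I)v = 0. First row:
  (6 - 12.099)·v_x + (-5)·v_y = 0, i.e. (-6.099)·v_x + (-5)·v_y = 0,
  so v ∝ (b, λ_1 - a) = (-5, 6.099); multiply by -1 so the first entry is positive: u = (5, -6.099).
  ||u|| = √((5)² + (-6.099)²) = √(62.198) ≈ 7.8866,
  v_1 = u/||u|| ≈ (0.634, -0.7733) (||v_1|| = 1).

λ_1 = 12.099,  λ_2 = 1.901;  v_1 ≈ (0.634, -0.7733)


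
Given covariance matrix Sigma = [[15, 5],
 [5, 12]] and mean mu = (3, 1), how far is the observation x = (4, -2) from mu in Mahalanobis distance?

Step 1 — centre the observation: (x - mu) = (1, -3).

Step 2 — invert Sigma. det(Sigma) = 15·12 - (5)² = 155.
  Sigma^{-1} = (1/det) · [[d, -b], [-b, a]] = [[0.0774, -0.0323],
 [-0.0323, 0.0968]].

Step 3 — form the quadratic (x - mu)^T · Sigma^{-1} · (x - mu):
  Sigma^{-1} · (x - mu) = (0.1742, -0.3226).
  (x - mu)^T · [Sigma^{-1} · (x - mu)] = (1)·(0.1742) + (-3)·(-0.3226) = 1.1419.

Step 4 — take square root: d = √(1.1419) ≈ 1.0686.

d(x, mu) = √(1.1419) ≈ 1.0686


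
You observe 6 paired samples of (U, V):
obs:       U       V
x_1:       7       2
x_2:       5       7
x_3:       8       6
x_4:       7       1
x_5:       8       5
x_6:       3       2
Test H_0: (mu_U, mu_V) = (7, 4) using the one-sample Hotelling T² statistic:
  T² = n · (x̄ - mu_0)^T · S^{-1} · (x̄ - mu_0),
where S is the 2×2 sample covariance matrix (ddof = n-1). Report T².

Step 1 — sample mean vector:
  mean(U) = (7 + 5 + 8 + 7 + 8 + 3) / 6 = 38/6 = 6.3333
  mean(V) = (2 + 7 + 6 + 1 + 5 + 2) / 6 = 23/6 = 3.8333
  x̄ = (6.3333, 3.8333),  deviation x̄ - mu_0 = (6.3333, 3.8333) - (7, 4) = (-0.6667, -0.1667).

Step 2 — sample covariance matrix, S[i,j] = (1/(n-1)) · Σ_k (x_{k,i} - mean_i) · (x_{k,j} - mean_j), divisor n-1 = 5:
  S[U,U] = ((0.6667)·(0.6667) + (-1.3333)·(-1.3333) + (1.6667)·(1.6667) + (0.6667)·(0.6667) + (1.6667)·(1.6667) + (-3.3333)·(-3.3333)) / 5 = 19.3333/5 = 3.8667
  S[U,V] = ((0.6667)·(-1.8333) + (-1.3333)·(3.1667) + (1.6667)·(2.1667) + (0.6667)·(-2.8333) + (1.6667)·(1.1667) + (-3.3333)·(-1.8333)) / 5 = 4.3333/5 = 0.8667
  S[V,V] = ((-1.8333)·(-1.8333) + (3.1667)·(3.1667) + (2.1667)·(2.1667) + (-2.8333)·(-2.8333) + (1.1667)·(1.1667) + (-1.8333)·(-1.8333)) / 5 = 30.8333/5 = 6.1667
  S = [[3.8667, 0.8667],
 [0.8667, 6.1667]].

Step 3 — invert S. det(S) = 3.8667·6.1667 - (0.8667)² = 23.0933.
  S^{-1} = (1/det) · [[d, -b], [-b, a]] = [[0.267, -0.0375],
 [-0.0375, 0.1674]].

Step 4 — quadratic form (x̄ - mu_0)^T · S^{-1} · (x̄ - mu_0):
  S^{-1} · (x̄ - mu_0) = (-0.1718, -0.0029),
  (x̄ - mu_0)^T · [...] = (-0.6667)·(-0.1718) + (-0.1667)·(-0.0029) = 0.115.

Step 5 — scale by n: T² = 6 · 0.115 = 0.69.

T² ≈ 0.69


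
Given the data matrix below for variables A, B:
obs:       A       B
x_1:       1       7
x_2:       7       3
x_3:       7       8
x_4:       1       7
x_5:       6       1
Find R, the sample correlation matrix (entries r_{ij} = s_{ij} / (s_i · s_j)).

Step 1 — column means:
  mean(A) = (1 + 7 + 7 + 1 + 6) / 5 = 22/5 = 4.4
  mean(B) = (7 + 3 + 8 + 7 + 1) / 5 = 26/5 = 5.2

Step 2 — sample variances and covariances s[i,j] = (1/(n-1)) · Σ_k (x_{k,i} - mean_i) · (x_{k,j} - mean_j), with n-1 = 4:
  s[A,A] = ((-3.4)·(-3.4) + (2.6)·(2.6) + (2.6)·(2.6) + (-3.4)·(-3.4) + (1.6)·(1.6)) / 4 = 39.2/4 = 9.8
  s[A,B] = ((-3.4)·(1.8) + (2.6)·(-2.2) + (2.6)·(2.8) + (-3.4)·(1.8) + (1.6)·(-4.2)) / 4 = -17.4/4 = -4.35
  s[B,B] = ((1.8)·(1.8) + (-2.2)·(-2.2) + (2.8)·(2.8) + (1.8)·(1.8) + (-4.2)·(-4.2)) / 4 = 36.8/4 = 9.2
  Sample standard deviations s_i = √(s[i,i]):
  s(A) = √(9.8) = 3.1305
  s(B) = √(9.2) = 3.0332

Step 3 — r_{ij} = s_{ij} / (s_i · s_j):
  r[A,A] = 1 (diagonal).
  r[A,B] = -4.35 / (3.1305 · 3.0332) = -4.35 / 9.4953 = -0.4581
  r[B,B] = 1 (diagonal).

R is symmetric with unit diagonal. Assembling:

R = [[1, -0.4581],
 [-0.4581, 1]]


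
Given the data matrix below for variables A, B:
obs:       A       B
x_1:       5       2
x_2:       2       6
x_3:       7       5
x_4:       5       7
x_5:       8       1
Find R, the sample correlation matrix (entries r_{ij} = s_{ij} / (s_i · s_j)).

Step 1 — column means:
  mean(A) = (5 + 2 + 7 + 5 + 8) / 5 = 27/5 = 5.4
  mean(B) = (2 + 6 + 5 + 7 + 1) / 5 = 21/5 = 4.2

Step 2 — sample variances and covariances s[i,j] = (1/(n-1)) · Σ_k (x_{k,i} - mean_i) · (x_{k,j} - mean_j), with n-1 = 4:
  s[A,A] = ((-0.4)·(-0.4) + (-3.4)·(-3.4) + (1.6)·(1.6) + (-0.4)·(-0.4) + (2.6)·(2.6)) / 4 = 21.2/4 = 5.3
  s[A,B] = ((-0.4)·(-2.2) + (-3.4)·(1.8) + (1.6)·(0.8) + (-0.4)·(2.8) + (2.6)·(-3.2)) / 4 = -13.4/4 = -3.35
  s[B,B] = ((-2.2)·(-2.2) + (1.8)·(1.8) + (0.8)·(0.8) + (2.8)·(2.8) + (-3.2)·(-3.2)) / 4 = 26.8/4 = 6.7
  Sample standard deviations s_i = √(s[i,i]):
  s(A) = √(5.3) = 2.3022
  s(B) = √(6.7) = 2.5884

Step 3 — r_{ij} = s_{ij} / (s_i · s_j):
  r[A,A] = 1 (diagonal).
  r[A,B] = -3.35 / (2.3022 · 2.5884) = -3.35 / 5.959 = -0.5622
  r[B,B] = 1 (diagonal).

R is symmetric with unit diagonal. Assembling:

R = [[1, -0.5622],
 [-0.5622, 1]]


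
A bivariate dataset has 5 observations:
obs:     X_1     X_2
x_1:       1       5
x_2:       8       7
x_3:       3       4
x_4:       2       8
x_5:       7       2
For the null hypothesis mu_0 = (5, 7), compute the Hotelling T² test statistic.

Step 1 — sample mean vector:
  mean(X_1) = (1 + 8 + 3 + 2 + 7) / 5 = 21/5 = 4.2
  mean(X_2) = (5 + 7 + 4 + 8 + 2) / 5 = 26/5 = 5.2
  x̄ = (4.2, 5.2),  deviation x̄ - mu_0 = (4.2, 5.2) - (5, 7) = (-0.8, -1.8).

Step 2 — sample covariance matrix, S[i,j] = (1/(n-1)) · Σ_k (x_{k,i} - mean_i) · (x_{k,j} - mean_j), divisor n-1 = 4:
  S[X_1,X_1] = ((-3.2)·(-3.2) + (3.8)·(3.8) + (-1.2)·(-1.2) + (-2.2)·(-2.2) + (2.8)·(2.8)) / 4 = 38.8/4 = 9.7
  S[X_1,X_2] = ((-3.2)·(-0.2) + (3.8)·(1.8) + (-1.2)·(-1.2) + (-2.2)·(2.8) + (2.8)·(-3.2)) / 4 = -6.2/4 = -1.55
  S[X_2,X_2] = ((-0.2)·(-0.2) + (1.8)·(1.8) + (-1.2)·(-1.2) + (2.8)·(2.8) + (-3.2)·(-3.2)) / 4 = 22.8/4 = 5.7
  S = [[9.7, -1.55],
 [-1.55, 5.7]].

Step 3 — invert S. det(S) = 9.7·5.7 - (-1.55)² = 52.8875.
  S^{-1} = (1/det) · [[d, -b], [-b, a]] = [[0.1078, 0.0293],
 [0.0293, 0.1834]].

Step 4 — quadratic form (x̄ - mu_0)^T · S^{-1} · (x̄ - mu_0):
  S^{-1} · (x̄ - mu_0) = (-0.139, -0.3536),
  (x̄ - mu_0)^T · [...] = (-0.8)·(-0.139) + (-1.8)·(-0.3536) = 0.7476.

Step 5 — scale by n: T² = 5 · 0.7476 = 3.7381.

T² ≈ 3.7381


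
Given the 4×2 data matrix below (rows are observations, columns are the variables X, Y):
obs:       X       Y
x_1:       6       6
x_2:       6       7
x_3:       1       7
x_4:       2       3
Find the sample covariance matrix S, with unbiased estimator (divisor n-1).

Step 1 — column means:
  mean(X) = (6 + 6 + 1 + 2) / 4 = 15/4 = 3.75
  mean(Y) = (6 + 7 + 7 + 3) / 4 = 23/4 = 5.75

Step 2 — sample covariance S[i,j] = (1/(n-1)) · Σ_k (x_{k,i} - mean_i) · (x_{k,j} - mean_j), with n-1 = 3.
  S[X,X] = ((2.25)·(2.25) + (2.25)·(2.25) + (-2.75)·(-2.75) + (-1.75)·(-1.75)) / 3 = 20.75/3 = 6.9167
  S[X,Y] = ((2.25)·(0.25) + (2.25)·(1.25) + (-2.75)·(1.25) + (-1.75)·(-2.75)) / 3 = 4.75/3 = 1.5833
  S[Y,Y] = ((0.25)·(0.25) + (1.25)·(1.25) + (1.25)·(1.25) + (-2.75)·(-2.75)) / 3 = 10.75/3 = 3.5833

S is symmetric (S[j,i] = S[i,j]). Assembling:

S = [[6.9167, 1.5833],
 [1.5833, 3.5833]]


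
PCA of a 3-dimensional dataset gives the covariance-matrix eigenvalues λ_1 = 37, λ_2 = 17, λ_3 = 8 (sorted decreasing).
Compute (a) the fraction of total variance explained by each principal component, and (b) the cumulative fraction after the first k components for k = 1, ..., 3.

Step 1 — total variance = trace(Sigma) = Σ λ_i = 37 + 17 + 8 = 62.

Step 2 — fraction explained by component i = λ_i / Σ λ:
  PC1: 37/62 = 0.5968
  PC2: 17/62 = 0.2742
  PC3: 8/62 = 0.129

Step 3 — cumulative fraction after k components = (λ_1 + ... + λ_k) / Σ λ:
  k = 1: 37/62 = 0.5968
  k = 2: (37 + 17)/62 = 54/62 = 0.871
  k = 3: (37 + 17 + 8)/62 = 62/62 = 1

Summary (fraction, with percent):

explained: PC1 0.5968 (59.68%), PC2 0.2742 (27.42%), PC3 0.129 (12.9%);  cumulative: 0.5968, 0.871, 1


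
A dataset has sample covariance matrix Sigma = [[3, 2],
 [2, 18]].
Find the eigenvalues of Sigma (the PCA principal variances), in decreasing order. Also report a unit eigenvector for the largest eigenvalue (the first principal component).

Step 1 — characteristic polynomial of 2×2 Sigma:
  det(Sigma - λI) = λ² - trace · λ + det = 0.
  trace = 3 + 18 = 21, det = 3·18 - (2)² = 50.
Step 2 — discriminant:
  Δ = trace² - 4·det = 441 - 200 = 241.
Step 3 — eigenvalues:
  λ = (trace ± √Δ)/2 = (21 ± 15.5242)/2,
  λ_1 = 18.2621,  λ_2 = 2.7379.

Step 4 — unit eigenvector for λ_1: solve (Sigma - λ_1 I)v = 0. First row:
  (3 - 18.2621)·v_x + (2)·v_y = 0, i.e. (-15.2621)·v_x + (2)·v_y = 0,
  so v ∝ (b, λ_1 - a) = (2, 15.2621) = u.
  ||u|| = √((2)² + (15.2621)²) = √(236.9313) ≈ 15.3926,
  v_1 = u/||u|| ≈ (0.1299, 0.9915) (||v_1|| = 1).

λ_1 = 18.2621,  λ_2 = 2.7379;  v_1 ≈ (0.1299, 0.9915)


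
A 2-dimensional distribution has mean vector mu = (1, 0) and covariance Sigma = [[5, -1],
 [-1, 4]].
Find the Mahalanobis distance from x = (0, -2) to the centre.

Step 1 — centre the observation: (x - mu) = (-1, -2).

Step 2 — invert Sigma. det(Sigma) = 5·4 - (-1)² = 19.
  Sigma^{-1} = (1/det) · [[d, -b], [-b, a]] = [[0.2105, 0.0526],
 [0.0526, 0.2632]].

Step 3 — form the quadratic (x - mu)^T · Sigma^{-1} · (x - mu):
  Sigma^{-1} · (x - mu) = (-0.3158, -0.5789).
  (x - mu)^T · [Sigma^{-1} · (x - mu)] = (-1)·(-0.3158) + (-2)·(-0.5789) = 1.4737.

Step 4 — take square root: d = √(1.4737) ≈ 1.214.

d(x, mu) = √(1.4737) ≈ 1.214


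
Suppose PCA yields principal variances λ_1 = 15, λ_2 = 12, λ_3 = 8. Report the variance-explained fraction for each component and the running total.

Step 1 — total variance = trace(Sigma) = Σ λ_i = 15 + 12 + 8 = 35.

Step 2 — fraction explained by component i = λ_i / Σ λ:
  PC1: 15/35 = 0.4286
  PC2: 12/35 = 0.3429
  PC3: 8/35 = 0.2286

Step 3 — cumulative fraction after k components = (λ_1 + ... + λ_k) / Σ λ:
  k = 1: 15/35 = 0.4286
  k = 2: (15 + 12)/35 = 27/35 = 0.7714
  k = 3: (15 + 12 + 8)/35 = 35/35 = 1

Summary (fraction, with percent):

explained: PC1 0.4286 (42.86%), PC2 0.3429 (34.29%), PC3 0.2286 (22.86%);  cumulative: 0.4286, 0.7714, 1


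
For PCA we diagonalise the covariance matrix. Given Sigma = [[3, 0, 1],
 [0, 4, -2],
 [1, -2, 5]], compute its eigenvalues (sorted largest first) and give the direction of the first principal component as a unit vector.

Step 1 — characteristic polynomial p(λ) = det(λI - Sigma) = λ³ - tr·λ² + c_1·λ - det, where tr = trace, c_1 = sum of the principal 2×2 minors, det = det(Sigma):
  tr = 3 + 4 + 5 = 12,
  c_1 = (3·4 - (0)²) + (3·5 - (1)²) + (4·5 - (-2)²) = 12 + 14 + 16 = 42,
  det = 3·(4·5 - (-2)²) - (0)·((0)·5 - (-2)·(1)) + (1)·((0)·(-2) - 4·(1)) = 3·(16) - (0)·(2) + (1)·(-4) = 44.
  So p(λ) = λ³ - 12λ² + 42λ - 44.
Step 2 — look for an integer root (rational root theorem: any rational root is an integer divisor of 44). Testing λ = 2:
  p(2) = 8 - 48 + 84 - 44 = 0  ✓
  Dividing out (λ - 2): p(λ) = (λ - 2)(λ² - 10λ + 22).
Step 3 — remaining eigenvalues from the quadratic λ² - 10λ + 22 = 0:
  Δ = 10² - 4·22 = 100 - 88 = 12,  λ = (10 ± √12)/2 = (10 ± 3.4641)/2 ≈ 6.7321 or 3.2679.
  Sorted: λ_1 = 6.7321,  λ_2 = 3.2679,  λ_3 = 2  (check: sum = 12 = tr ✓).

Step 4 — unit eigenvector for λ_1 ≈ 6.7321: v spans the null space of (Sigma - λ_1 I), whose rows are
  r_1 = (-3.7321, 0, 1),  r_2 = (0, -2.7321, -2),  r_3 = (1, -2, -1.7321).
  v is orthogonal to every row, so take v ∝ r_1 × r_2 = ((0)·(-2) - (1)·(-2.7321), (1)·(0) - (-3.7321)·(-2), (-3.7321)·(-2.7321) - (0)·(0)) ≈ (2.7321, -7.4641, 10.1962).
  Let u = (2.7321, -7.4641, 10.1962).
  ||u|| = √((2.7321)² + (-7.4641)² + (10.1962)²) = √(167.1384) ≈ 12.9282,  v_1 = u/||u|| ≈ (0.2113, -0.5774, 0.7887) (||v_1|| = 1).

λ_1 = 6.7321,  λ_2 = 3.2679,  λ_3 = 2;  v_1 ≈ (0.2113, -0.5774, 0.7887)


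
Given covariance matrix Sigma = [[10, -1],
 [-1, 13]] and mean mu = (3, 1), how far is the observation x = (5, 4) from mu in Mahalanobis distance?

Step 1 — centre the observation: (x - mu) = (2, 3).

Step 2 — invert Sigma. det(Sigma) = 10·13 - (-1)² = 129.
  Sigma^{-1} = (1/det) · [[d, -b], [-b, a]] = [[0.1008, 0.0078],
 [0.0078, 0.0775]].

Step 3 — form the quadratic (x - mu)^T · Sigma^{-1} · (x - mu):
  Sigma^{-1} · (x - mu) = (0.2248, 0.2481).
  (x - mu)^T · [Sigma^{-1} · (x - mu)] = (2)·(0.2248) + (3)·(0.2481) = 1.1938.

Step 4 — take square root: d = √(1.1938) ≈ 1.0926.

d(x, mu) = √(1.1938) ≈ 1.0926


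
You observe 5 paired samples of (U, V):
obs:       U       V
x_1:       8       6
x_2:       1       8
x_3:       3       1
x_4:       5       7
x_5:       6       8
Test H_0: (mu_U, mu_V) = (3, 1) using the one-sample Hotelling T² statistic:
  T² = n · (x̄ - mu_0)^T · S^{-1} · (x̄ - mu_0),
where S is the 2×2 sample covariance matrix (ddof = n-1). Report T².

Step 1 — sample mean vector:
  mean(U) = (8 + 1 + 3 + 5 + 6) / 5 = 23/5 = 4.6
  mean(V) = (6 + 8 + 1 + 7 + 8) / 5 = 30/5 = 6
  x̄ = (4.6, 6),  deviation x̄ - mu_0 = (4.6, 6) - (3, 1) = (1.6, 5).

Step 2 — sample covariance matrix, S[i,j] = (1/(n-1)) · Σ_k (x_{k,i} - mean_i) · (x_{k,j} - mean_j), divisor n-1 = 4:
  S[U,U] = ((3.4)·(3.4) + (-3.6)·(-3.6) + (-1.6)·(-1.6) + (0.4)·(0.4) + (1.4)·(1.4)) / 4 = 29.2/4 = 7.3
  S[U,V] = ((3.4)·(0) + (-3.6)·(2) + (-1.6)·(-5) + (0.4)·(1) + (1.4)·(2)) / 4 = 4/4 = 1
  S[V,V] = ((0)·(0) + (2)·(2) + (-5)·(-5) + (1)·(1) + (2)·(2)) / 4 = 34/4 = 8.5
  S = [[7.3, 1],
 [1, 8.5]].

Step 3 — invert S. det(S) = 7.3·8.5 - (1)² = 61.05.
  S^{-1} = (1/det) · [[d, -b], [-b, a]] = [[0.1392, -0.0164],
 [-0.0164, 0.1196]].

Step 4 — quadratic form (x̄ - mu_0)^T · S^{-1} · (x̄ - mu_0):
  S^{-1} · (x̄ - mu_0) = (0.1409, 0.5717),
  (x̄ - mu_0)^T · [...] = (1.6)·(0.1409) + (5)·(0.5717) = 3.0837.

Step 5 — scale by n: T² = 5 · 3.0837 = 15.4185.

T² ≈ 15.4185


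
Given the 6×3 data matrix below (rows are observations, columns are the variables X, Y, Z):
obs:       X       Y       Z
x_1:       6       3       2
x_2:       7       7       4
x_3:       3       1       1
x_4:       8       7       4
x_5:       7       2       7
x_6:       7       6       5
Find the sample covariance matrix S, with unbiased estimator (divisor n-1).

Step 1 — column means:
  mean(X) = (6 + 7 + 3 + 8 + 7 + 7) / 6 = 38/6 = 6.3333
  mean(Y) = (3 + 7 + 1 + 7 + 2 + 6) / 6 = 26/6 = 4.3333
  mean(Z) = (2 + 4 + 1 + 4 + 7 + 5) / 6 = 23/6 = 3.8333

Step 2 — sample covariance S[i,j] = (1/(n-1)) · Σ_k (x_{k,i} - mean_i) · (x_{k,j} - mean_j), with n-1 = 5.
  S[X,X] = ((-0.3333)·(-0.3333) + (0.6667)·(0.6667) + (-3.3333)·(-3.3333) + (1.6667)·(1.6667) + (0.6667)·(0.6667) + (0.6667)·(0.6667)) / 5 = 15.3333/5 = 3.0667
  S[X,Y] = ((-0.3333)·(-1.3333) + (0.6667)·(2.6667) + (-3.3333)·(-3.3333) + (1.6667)·(2.6667) + (0.6667)·(-2.3333) + (0.6667)·(1.6667)) / 5 = 17.3333/5 = 3.4667
  S[X,Z] = ((-0.3333)·(-1.8333) + (0.6667)·(0.1667) + (-3.3333)·(-2.8333) + (1.6667)·(0.1667) + (0.6667)·(3.1667) + (0.6667)·(1.1667)) / 5 = 13.3333/5 = 2.6667
  S[Y,Y] = ((-1.3333)·(-1.3333) + (2.6667)·(2.6667) + (-3.3333)·(-3.3333) + (2.6667)·(2.6667) + (-2.3333)·(-2.3333) + (1.6667)·(1.6667)) / 5 = 35.3333/5 = 7.0667
  S[Y,Z] = ((-1.3333)·(-1.8333) + (2.6667)·(0.1667) + (-3.3333)·(-2.8333) + (2.6667)·(0.1667) + (-2.3333)·(3.1667) + (1.6667)·(1.1667)) / 5 = 7.3333/5 = 1.4667
  S[Z,Z] = ((-1.8333)·(-1.8333) + (0.1667)·(0.1667) + (-2.8333)·(-2.8333) + (0.1667)·(0.1667) + (3.1667)·(3.1667) + (1.1667)·(1.1667)) / 5 = 22.8333/5 = 4.5667

S is symmetric (S[j,i] = S[i,j]). Assembling:

S = [[3.0667, 3.4667, 2.6667],
 [3.4667, 7.0667, 1.4667],
 [2.6667, 1.4667, 4.5667]]


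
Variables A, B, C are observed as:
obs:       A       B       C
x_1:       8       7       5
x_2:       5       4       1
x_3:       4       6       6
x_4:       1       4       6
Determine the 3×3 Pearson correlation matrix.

Step 1 — column means:
  mean(A) = (8 + 5 + 4 + 1) / 4 = 18/4 = 4.5
  mean(B) = (7 + 4 + 6 + 4) / 4 = 21/4 = 5.25
  mean(C) = (5 + 1 + 6 + 6) / 4 = 18/4 = 4.5

Step 2 — sample variances and covariances s[i,j] = (1/(n-1)) · Σ_k (x_{k,i} - mean_i) · (x_{k,j} - mean_j), with n-1 = 3:
  s[A,A] = ((3.5)·(3.5) + (0.5)·(0.5) + (-0.5)·(-0.5) + (-3.5)·(-3.5)) / 3 = 25/3 = 8.3333
  s[A,B] = ((3.5)·(1.75) + (0.5)·(-1.25) + (-0.5)·(0.75) + (-3.5)·(-1.25)) / 3 = 9.5/3 = 3.1667
  s[A,C] = ((3.5)·(0.5) + (0.5)·(-3.5) + (-0.5)·(1.5) + (-3.5)·(1.5)) / 3 = -6/3 = -2
  s[B,B] = ((1.75)·(1.75) + (-1.25)·(-1.25) + (0.75)·(0.75) + (-1.25)·(-1.25)) / 3 = 6.75/3 = 2.25
  s[B,C] = ((1.75)·(0.5) + (-1.25)·(-3.5) + (0.75)·(1.5) + (-1.25)·(1.5)) / 3 = 4.5/3 = 1.5
  s[C,C] = ((0.5)·(0.5) + (-3.5)·(-3.5) + (1.5)·(1.5) + (1.5)·(1.5)) / 3 = 17/3 = 5.6667
  Sample standard deviations s_i = √(s[i,i]):
  s(A) = √(8.3333) = 2.8868
  s(B) = √(2.25) = 1.5
  s(C) = √(5.6667) = 2.3805

Step 3 — r_{ij} = s_{ij} / (s_i · s_j):
  r[A,A] = 1 (diagonal).
  r[A,B] = 3.1667 / (2.8868 · 1.5) = 3.1667 / 4.3301 = 0.7313
  r[A,C] = -2 / (2.8868 · 2.3805) = -2 / 6.8718 = -0.291
  r[B,B] = 1 (diagonal).
  r[B,C] = 1.5 / (1.5 · 2.3805) = 1.5 / 3.5707 = 0.4201
  r[C,C] = 1 (diagonal).

R is symmetric with unit diagonal. Assembling:

R = [[1, 0.7313, -0.291],
 [0.7313, 1, 0.4201],
 [-0.291, 0.4201, 1]]


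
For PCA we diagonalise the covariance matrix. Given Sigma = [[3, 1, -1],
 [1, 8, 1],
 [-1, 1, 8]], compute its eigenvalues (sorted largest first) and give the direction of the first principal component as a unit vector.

Step 1 — characteristic polynomial p(λ) = det(λI - Sigma) = λ³ - tr·λ² + c_1·λ - det, where tr = trace, c_1 = sum of the principal 2×2 minors, det = det(Sigma):
  tr = 3 + 8 + 8 = 19,
  c_1 = (3·8 - (1)²) + (3·8 - (-1)²) + (8·8 - (1)²) = 23 + 23 + 63 = 109,
  det = 3·(8·8 - (1)²) - (1)·((1)·8 - (1)·(-1)) + (-1)·((1)·(1) - 8·(-1)) = 3·(63) - (1)·(9) + (-1)·(9) = 171.
  So p(λ) = λ³ - 19λ² + 109λ - 171.
Step 2 — look for an integer root (rational root theorem: any rational root is an integer divisor of 171). Testing λ = 9:
  p(9) = 729 - 1539 + 981 - 171 = 0  ✓
  Dividing out (λ - 9): p(λ) = (λ - 9)(λ² - 10λ + 19).
Step 3 — remaining eigenvalues from the quadratic λ² - 10λ + 19 = 0:
  Δ = 10² - 4·19 = 100 - 76 = 24,  λ = (10 ± √24)/2 = (10 ± 4.899)/2 ≈ 7.4495 or 2.5505.
  Sorted: λ_1 = 9,  λ_2 = 7.4495,  λ_3 = 2.5505  (check: sum = 19 = tr ✓).

Step 4 — unit eigenvector for λ_1 = 9: v spans the null space of (Sigma - λ_1 I), whose rows are
  r_1 = (-6, 1, -1),  r_2 = (1, -1, 1),  r_3 = (-1, 1, -1).
  v is orthogonal to every row, so take v ∝ r_1 × r_2 = ((1)·(1) - (-1)·(-1), (-1)·(1) - (-6)·(1), (-6)·(-1) - (1)·(1)) = (0, 5, 5).
  Rescale (divide by 5): u = (0, 1, 1).
  ||u|| = √((0)² + (1)² + (1)²) = √(2) ≈ 1.4142,  v_1 = u/||u|| ≈ (0, 0.7071, 0.7071) (||v_1|| = 1).

λ_1 = 9,  λ_2 = 7.4495,  λ_3 = 2.5505;  v_1 ≈ (0, 0.7071, 0.7071)


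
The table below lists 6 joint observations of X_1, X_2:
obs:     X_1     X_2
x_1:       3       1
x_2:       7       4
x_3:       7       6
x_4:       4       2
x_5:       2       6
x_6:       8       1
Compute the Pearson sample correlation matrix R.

Step 1 — column means:
  mean(X_1) = (3 + 7 + 7 + 4 + 2 + 8) / 6 = 31/6 = 5.1667
  mean(X_2) = (1 + 4 + 6 + 2 + 6 + 1) / 6 = 20/6 = 3.3333

Step 2 — sample variances and covariances s[i,j] = (1/(n-1)) · Σ_k (x_{k,i} - mean_i) · (x_{k,j} - mean_j), with n-1 = 5:
  s[X_1,X_1] = ((-2.1667)·(-2.1667) + (1.8333)·(1.8333) + (1.8333)·(1.8333) + (-1.1667)·(-1.1667) + (-3.1667)·(-3.1667) + (2.8333)·(2.8333)) / 5 = 30.8333/5 = 6.1667
  s[X_1,X_2] = ((-2.1667)·(-2.3333) + (1.8333)·(0.6667) + (1.8333)·(2.6667) + (-1.1667)·(-1.3333) + (-3.1667)·(2.6667) + (2.8333)·(-2.3333)) / 5 = -2.3333/5 = -0.4667
  s[X_2,X_2] = ((-2.3333)·(-2.3333) + (0.6667)·(0.6667) + (2.6667)·(2.6667) + (-1.3333)·(-1.3333) + (2.6667)·(2.6667) + (-2.3333)·(-2.3333)) / 5 = 27.3333/5 = 5.4667
  Sample standard deviations s_i = √(s[i,i]):
  s(X_1) = √(6.1667) = 2.4833
  s(X_2) = √(5.4667) = 2.3381

Step 3 — r_{ij} = s_{ij} / (s_i · s_j):
  r[X_1,X_1] = 1 (diagonal).
  r[X_1,X_2] = -0.4667 / (2.4833 · 2.3381) = -0.4667 / 5.8061 = -0.0804
  r[X_2,X_2] = 1 (diagonal).

R is symmetric with unit diagonal. Assembling:

R = [[1, -0.0804],
 [-0.0804, 1]]


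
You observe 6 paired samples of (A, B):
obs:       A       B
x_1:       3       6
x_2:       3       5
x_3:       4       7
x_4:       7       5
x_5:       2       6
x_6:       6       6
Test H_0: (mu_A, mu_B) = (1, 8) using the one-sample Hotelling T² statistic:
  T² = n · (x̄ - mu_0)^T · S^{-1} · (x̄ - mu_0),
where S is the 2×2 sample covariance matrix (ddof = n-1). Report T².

Step 1 — sample mean vector:
  mean(A) = (3 + 3 + 4 + 7 + 2 + 6) / 6 = 25/6 = 4.1667
  mean(B) = (6 + 5 + 7 + 5 + 6 + 6) / 6 = 35/6 = 5.8333
  x̄ = (4.1667, 5.8333),  deviation x̄ - mu_0 = (4.1667, 5.8333) - (1, 8) = (3.1667, -2.1667).

Step 2 — sample covariance matrix, S[i,j] = (1/(n-1)) · Σ_k (x_{k,i} - mean_i) · (x_{k,j} - mean_j), divisor n-1 = 5:
  S[A,A] = ((-1.1667)·(-1.1667) + (-1.1667)·(-1.1667) + (-0.1667)·(-0.1667) + (2.8333)·(2.8333) + (-2.1667)·(-2.1667) + (1.8333)·(1.8333)) / 5 = 18.8333/5 = 3.7667
  S[A,B] = ((-1.1667)·(0.1667) + (-1.1667)·(-0.8333) + (-0.1667)·(1.1667) + (2.8333)·(-0.8333) + (-2.1667)·(0.1667) + (1.8333)·(0.1667)) / 5 = -1.8333/5 = -0.3667
  S[B,B] = ((0.1667)·(0.1667) + (-0.8333)·(-0.8333) + (1.1667)·(1.1667) + (-0.8333)·(-0.8333) + (0.1667)·(0.1667) + (0.1667)·(0.1667)) / 5 = 2.8333/5 = 0.5667
  S = [[3.7667, -0.3667],
 [-0.3667, 0.5667]].

Step 3 — invert S. det(S) = 3.7667·0.5667 - (-0.3667)² = 2.
  S^{-1} = (1/det) · [[d, -b], [-b, a]] = [[0.2833, 0.1833],
 [0.1833, 1.8833]].

Step 4 — quadratic form (x̄ - mu_0)^T · S^{-1} · (x̄ - mu_0):
  S^{-1} · (x̄ - mu_0) = (0.5, -3.5),
  (x̄ - mu_0)^T · [...] = (3.1667)·(0.5) + (-2.1667)·(-3.5) = 9.1667.

Step 5 — scale by n: T² = 6 · 9.1667 = 55.

T² ≈ 55


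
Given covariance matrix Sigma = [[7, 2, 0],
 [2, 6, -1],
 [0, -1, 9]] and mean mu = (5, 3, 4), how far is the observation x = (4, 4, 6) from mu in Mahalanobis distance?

Step 1 — centre the observation: (x - mu) = (-1, 1, 2).

Step 2 — invert Sigma (cofactor / det for 3×3, or solve directly):
  Sigma^{-1} = [[0.1582, -0.0537, -0.006],
 [-0.0537, 0.1881, 0.0209],
 [-0.006, 0.0209, 0.1134]].

Step 3 — form the quadratic (x - mu)^T · Sigma^{-1} · (x - mu):
  Sigma^{-1} · (x - mu) = (-0.2239, 0.2836, 0.2537).
  (x - mu)^T · [Sigma^{-1} · (x - mu)] = (-1)·(-0.2239) + (1)·(0.2836) + (2)·(0.2537) = 1.0149.

Step 4 — take square root: d = √(1.0149) ≈ 1.0074.

d(x, mu) = √(1.0149) ≈ 1.0074


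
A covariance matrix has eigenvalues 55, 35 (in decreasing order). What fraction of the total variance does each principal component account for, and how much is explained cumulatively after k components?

Step 1 — total variance = trace(Sigma) = Σ λ_i = 55 + 35 = 90.

Step 2 — fraction explained by component i = λ_i / Σ λ:
  PC1: 55/90 = 0.6111
  PC2: 35/90 = 0.3889

Step 3 — cumulative fraction after k components = (λ_1 + ... + λ_k) / Σ λ:
  k = 1: 55/90 = 0.6111
  k = 2: (55 + 35)/90 = 90/90 = 1

Summary (fraction, with percent):

explained: PC1 0.6111 (61.11%), PC2 0.3889 (38.89%);  cumulative: 0.6111, 1


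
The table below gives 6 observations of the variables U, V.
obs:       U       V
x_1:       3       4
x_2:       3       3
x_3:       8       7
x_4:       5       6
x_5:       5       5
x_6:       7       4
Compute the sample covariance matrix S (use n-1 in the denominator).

Step 1 — column means:
  mean(U) = (3 + 3 + 8 + 5 + 5 + 7) / 6 = 31/6 = 5.1667
  mean(V) = (4 + 3 + 7 + 6 + 5 + 4) / 6 = 29/6 = 4.8333

Step 2 — sample covariance S[i,j] = (1/(n-1)) · Σ_k (x_{k,i} - mean_i) · (x_{k,j} - mean_j), with n-1 = 5.
  S[U,U] = ((-2.1667)·(-2.1667) + (-2.1667)·(-2.1667) + (2.8333)·(2.8333) + (-0.1667)·(-0.1667) + (-0.1667)·(-0.1667) + (1.8333)·(1.8333)) / 5 = 20.8333/5 = 4.1667
  S[U,V] = ((-2.1667)·(-0.8333) + (-2.1667)·(-1.8333) + (2.8333)·(2.1667) + (-0.1667)·(1.1667) + (-0.1667)·(0.1667) + (1.8333)·(-0.8333)) / 5 = 10.1667/5 = 2.0333
  S[V,V] = ((-0.8333)·(-0.8333) + (-1.8333)·(-1.8333) + (2.1667)·(2.1667) + (1.1667)·(1.1667) + (0.1667)·(0.1667) + (-0.8333)·(-0.8333)) / 5 = 10.8333/5 = 2.1667

S is symmetric (S[j,i] = S[i,j]). Assembling:

S = [[4.1667, 2.0333],
 [2.0333, 2.1667]]


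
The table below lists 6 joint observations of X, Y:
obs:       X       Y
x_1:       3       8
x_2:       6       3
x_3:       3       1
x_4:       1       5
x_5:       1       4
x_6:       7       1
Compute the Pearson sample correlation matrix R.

Step 1 — column means:
  mean(X) = (3 + 6 + 3 + 1 + 1 + 7) / 6 = 21/6 = 3.5
  mean(Y) = (8 + 3 + 1 + 5 + 4 + 1) / 6 = 22/6 = 3.6667

Step 2 — sample variances and covariances s[i,j] = (1/(n-1)) · Σ_k (x_{k,i} - mean_i) · (x_{k,j} - mean_j), with n-1 = 5:
  s[X,X] = ((-0.5)·(-0.5) + (2.5)·(2.5) + (-0.5)·(-0.5) + (-2.5)·(-2.5) + (-2.5)·(-2.5) + (3.5)·(3.5)) / 5 = 31.5/5 = 6.3
  s[X,Y] = ((-0.5)·(4.3333) + (2.5)·(-0.6667) + (-0.5)·(-2.6667) + (-2.5)·(1.3333) + (-2.5)·(0.3333) + (3.5)·(-2.6667)) / 5 = -16/5 = -3.2
  s[Y,Y] = ((4.3333)·(4.3333) + (-0.6667)·(-0.6667) + (-2.6667)·(-2.6667) + (1.3333)·(1.3333) + (0.3333)·(0.3333) + (-2.6667)·(-2.6667)) / 5 = 35.3333/5 = 7.0667
  Sample standard deviations s_i = √(s[i,i]):
  s(X) = √(6.3) = 2.51
  s(Y) = √(7.0667) = 2.6583

Step 3 — r_{ij} = s_{ij} / (s_i · s_j):
  r[X,X] = 1 (diagonal).
  r[X,Y] = -3.2 / (2.51 · 2.6583) = -3.2 / 6.6723 = -0.4796
  r[Y,Y] = 1 (diagonal).

R is symmetric with unit diagonal. Assembling:

R = [[1, -0.4796],
 [-0.4796, 1]]


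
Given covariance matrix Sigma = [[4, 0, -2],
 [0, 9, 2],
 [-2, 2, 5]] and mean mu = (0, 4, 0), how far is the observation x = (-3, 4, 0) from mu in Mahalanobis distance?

Step 1 — centre the observation: (x - mu) = (-3, 0, 0).

Step 2 — invert Sigma (cofactor / det for 3×3, or solve directly):
  Sigma^{-1} = [[0.3203, -0.0312, 0.1406],
 [-0.0312, 0.125, -0.0625],
 [0.1406, -0.0625, 0.2812]].

Step 3 — form the quadratic (x - mu)^T · Sigma^{-1} · (x - mu):
  Sigma^{-1} · (x - mu) = (-0.9609, 0.0938, -0.4219).
  (x - mu)^T · [Sigma^{-1} · (x - mu)] = (-3)·(-0.9609) + (0)·(0.0938) + (0)·(-0.4219) = 2.8828.

Step 4 — take square root: d = √(2.8828) ≈ 1.6979.

d(x, mu) = √(2.8828) ≈ 1.6979


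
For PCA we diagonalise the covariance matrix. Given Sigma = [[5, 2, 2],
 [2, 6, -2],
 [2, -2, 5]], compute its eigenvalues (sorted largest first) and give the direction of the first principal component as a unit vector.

Step 1 — characteristic polynomial p(λ) = det(λI - Sigma) = λ³ - tr·λ² + c_1·λ - det, where tr = trace, c_1 = sum of the principal 2×2 minors, det = det(Sigma):
  tr = 5 + 6 + 5 = 16,
  c_1 = (5·6 - (2)²) + (5·5 - (2)²) + (6·5 - (-2)²) = 26 + 21 + 26 = 73,
  det = 5·(6·5 - (-2)²) - (2)·((2)·5 - (-2)·(2)) + (2)·((2)·(-2) - 6·(2)) = 5·(26) - (2)·(14) + (2)·(-16) = 70.
  So p(λ) = λ³ - 16λ² + 73λ - 70.
Step 2 — look for an integer root (rational root theorem: any rational root is an integer divisor of 70). Testing λ = 7:
  p(7) = 343 - 784 + 511 - 70 = 0  ✓
  Dividing out (λ - 7): p(λ) = (λ - 7)(λ² - 9λ + 10).
Step 3 — remaining eigenvalues from the quadratic λ² - 9λ + 10 = 0:
  Δ = 9² - 4·10 = 81 - 40 = 41,  λ = (9 ± √41)/2 = (9 ± 6.4031)/2 ≈ 7.7016 or 1.2984.
  Sorted: λ_1 = 7.7016,  λ_2 = 7,  λ_3 = 1.2984  (check: sum = 16 = tr ✓).

Step 4 — unit eigenvector for λ_1 ≈ 7.7016: v spans the null space of (Sigma - λ_1 I), whose rows are
  r_1 = (-2.7016, 2, 2),  r_2 = (2, -1.7016, -2),  r_3 = (2, -2, -2.7016).
  v is orthogonal to every row, so take v ∝ r_1 × r_2 = ((2)·(-2) - (2)·(-1.7016), (2)·(2) - (-2.7016)·(-2), (-2.7016)·(-1.7016) - (2)·(2)) ≈ (-0.5969, -1.4031, 0.5969).
  Rescale (multiply by -1 so the first nonzero entry is positive): u = (0.5969, 1.4031, -0.5969).
  ||u|| = √((0.5969)² + (1.4031)² + (-0.5969)²) = √(2.6813) ≈ 1.6375,  v_1 = u/||u|| ≈ (0.3645, 0.8569, -0.3645) (||v_1|| = 1).

λ_1 = 7.7016,  λ_2 = 7,  λ_3 = 1.2984;  v_1 ≈ (0.3645, 0.8569, -0.3645)


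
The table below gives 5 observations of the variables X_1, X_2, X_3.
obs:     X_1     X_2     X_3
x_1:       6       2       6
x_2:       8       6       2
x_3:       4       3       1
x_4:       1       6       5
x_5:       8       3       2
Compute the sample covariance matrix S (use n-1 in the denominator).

Step 1 — column means:
  mean(X_1) = (6 + 8 + 4 + 1 + 8) / 5 = 27/5 = 5.4
  mean(X_2) = (2 + 6 + 3 + 6 + 3) / 5 = 20/5 = 4
  mean(X_3) = (6 + 2 + 1 + 5 + 2) / 5 = 16/5 = 3.2

Step 2 — sample covariance S[i,j] = (1/(n-1)) · Σ_k (x_{k,i} - mean_i) · (x_{k,j} - mean_j), with n-1 = 4.
  S[X_1,X_1] = ((0.6)·(0.6) + (2.6)·(2.6) + (-1.4)·(-1.4) + (-4.4)·(-4.4) + (2.6)·(2.6)) / 4 = 35.2/4 = 8.8
  S[X_1,X_2] = ((0.6)·(-2) + (2.6)·(2) + (-1.4)·(-1) + (-4.4)·(2) + (2.6)·(-1)) / 4 = -6/4 = -1.5
  S[X_1,X_3] = ((0.6)·(2.8) + (2.6)·(-1.2) + (-1.4)·(-2.2) + (-4.4)·(1.8) + (2.6)·(-1.2)) / 4 = -9.4/4 = -2.35
  S[X_2,X_2] = ((-2)·(-2) + (2)·(2) + (-1)·(-1) + (2)·(2) + (-1)·(-1)) / 4 = 14/4 = 3.5
  S[X_2,X_3] = ((-2)·(2.8) + (2)·(-1.2) + (-1)·(-2.2) + (2)·(1.8) + (-1)·(-1.2)) / 4 = -1/4 = -0.25
  S[X_3,X_3] = ((2.8)·(2.8) + (-1.2)·(-1.2) + (-2.2)·(-2.2) + (1.8)·(1.8) + (-1.2)·(-1.2)) / 4 = 18.8/4 = 4.7

S is symmetric (S[j,i] = S[i,j]). Assembling:

S = [[8.8, -1.5, -2.35],
 [-1.5, 3.5, -0.25],
 [-2.35, -0.25, 4.7]]


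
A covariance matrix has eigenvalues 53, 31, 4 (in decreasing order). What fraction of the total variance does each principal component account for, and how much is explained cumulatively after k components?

Step 1 — total variance = trace(Sigma) = Σ λ_i = 53 + 31 + 4 = 88.

Step 2 — fraction explained by component i = λ_i / Σ λ:
  PC1: 53/88 = 0.6023
  PC2: 31/88 = 0.3523
  PC3: 4/88 = 0.0455

Step 3 — cumulative fraction after k components = (λ_1 + ... + λ_k) / Σ λ:
  k = 1: 53/88 = 0.6023
  k = 2: (53 + 31)/88 = 84/88 = 0.9545
  k = 3: (53 + 31 + 4)/88 = 88/88 = 1

Summary (fraction, with percent):

explained: PC1 0.6023 (60.23%), PC2 0.3523 (35.23%), PC3 0.0455 (4.55%);  cumulative: 0.6023, 0.9545, 1


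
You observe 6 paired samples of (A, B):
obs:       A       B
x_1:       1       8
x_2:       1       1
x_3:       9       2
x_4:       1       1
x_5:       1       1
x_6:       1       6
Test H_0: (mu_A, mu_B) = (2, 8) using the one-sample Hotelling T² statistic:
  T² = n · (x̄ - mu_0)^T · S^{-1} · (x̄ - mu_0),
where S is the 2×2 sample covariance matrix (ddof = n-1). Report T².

Step 1 — sample mean vector:
  mean(A) = (1 + 1 + 9 + 1 + 1 + 1) / 6 = 14/6 = 2.3333
  mean(B) = (8 + 1 + 2 + 1 + 1 + 6) / 6 = 19/6 = 3.1667
  x̄ = (2.3333, 3.1667),  deviation x̄ - mu_0 = (2.3333, 3.1667) - (2, 8) = (0.3333, -4.8333).

Step 2 — sample covariance matrix, S[i,j] = (1/(n-1)) · Σ_k (x_{k,i} - mean_i) · (x_{k,j} - mean_j), divisor n-1 = 5:
  S[A,A] = ((-1.3333)·(-1.3333) + (-1.3333)·(-1.3333) + (6.6667)·(6.6667) + (-1.3333)·(-1.3333) + (-1.3333)·(-1.3333) + (-1.3333)·(-1.3333)) / 5 = 53.3333/5 = 10.6667
  S[A,B] = ((-1.3333)·(4.8333) + (-1.3333)·(-2.1667) + (6.6667)·(-1.1667) + (-1.3333)·(-2.1667) + (-1.3333)·(-2.1667) + (-1.3333)·(2.8333)) / 5 = -9.3333/5 = -1.8667
  S[B,B] = ((4.8333)·(4.8333) + (-2.1667)·(-2.1667) + (-1.1667)·(-1.1667) + (-2.1667)·(-2.1667) + (-2.1667)·(-2.1667) + (2.8333)·(2.8333)) / 5 = 46.8333/5 = 9.3667
  S = [[10.6667, -1.8667],
 [-1.8667, 9.3667]].

Step 3 — invert S. det(S) = 10.6667·9.3667 - (-1.8667)² = 96.4267.
  S^{-1} = (1/det) · [[d, -b], [-b, a]] = [[0.0971, 0.0194],
 [0.0194, 0.1106]].

Step 4 — quadratic form (x̄ - mu_0)^T · S^{-1} · (x̄ - mu_0):
  S^{-1} · (x̄ - mu_0) = (-0.0612, -0.5282),
  (x̄ - mu_0)^T · [...] = (0.3333)·(-0.0612) + (-4.8333)·(-0.5282) = 2.5326.

Step 5 — scale by n: T² = 6 · 2.5326 = 15.1957.

T² ≈ 15.1957


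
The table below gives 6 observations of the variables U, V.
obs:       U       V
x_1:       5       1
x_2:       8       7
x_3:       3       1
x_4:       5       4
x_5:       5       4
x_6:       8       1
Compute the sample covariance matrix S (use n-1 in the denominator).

Step 1 — column means:
  mean(U) = (5 + 8 + 3 + 5 + 5 + 8) / 6 = 34/6 = 5.6667
  mean(V) = (1 + 7 + 1 + 4 + 4 + 1) / 6 = 18/6 = 3

Step 2 — sample covariance S[i,j] = (1/(n-1)) · Σ_k (x_{k,i} - mean_i) · (x_{k,j} - mean_j), with n-1 = 5.
  S[U,U] = ((-0.6667)·(-0.6667) + (2.3333)·(2.3333) + (-2.6667)·(-2.6667) + (-0.6667)·(-0.6667) + (-0.6667)·(-0.6667) + (2.3333)·(2.3333)) / 5 = 19.3333/5 = 3.8667
  S[U,V] = ((-0.6667)·(-2) + (2.3333)·(4) + (-2.6667)·(-2) + (-0.6667)·(1) + (-0.6667)·(1) + (2.3333)·(-2)) / 5 = 10/5 = 2
  S[V,V] = ((-2)·(-2) + (4)·(4) + (-2)·(-2) + (1)·(1) + (1)·(1) + (-2)·(-2)) / 5 = 30/5 = 6

S is symmetric (S[j,i] = S[i,j]). Assembling:

S = [[3.8667, 2],
 [2, 6]]


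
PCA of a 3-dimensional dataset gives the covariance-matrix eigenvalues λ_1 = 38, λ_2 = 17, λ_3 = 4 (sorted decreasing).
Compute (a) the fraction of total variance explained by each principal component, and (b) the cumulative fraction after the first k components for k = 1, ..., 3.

Step 1 — total variance = trace(Sigma) = Σ λ_i = 38 + 17 + 4 = 59.

Step 2 — fraction explained by component i = λ_i / Σ λ:
  PC1: 38/59 = 0.6441
  PC2: 17/59 = 0.2881
  PC3: 4/59 = 0.0678

Step 3 — cumulative fraction after k components = (λ_1 + ... + λ_k) / Σ λ:
  k = 1: 38/59 = 0.6441
  k = 2: (38 + 17)/59 = 55/59 = 0.9322
  k = 3: (38 + 17 + 4)/59 = 59/59 = 1

Summary (fraction, with percent):

explained: PC1 0.6441 (64.41%), PC2 0.2881 (28.81%), PC3 0.0678 (6.78%);  cumulative: 0.6441, 0.9322, 1


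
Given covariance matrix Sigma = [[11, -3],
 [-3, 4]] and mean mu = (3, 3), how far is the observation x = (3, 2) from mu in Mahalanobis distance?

Step 1 — centre the observation: (x - mu) = (0, -1).

Step 2 — invert Sigma. det(Sigma) = 11·4 - (-3)² = 35.
  Sigma^{-1} = (1/det) · [[d, -b], [-b, a]] = [[0.1143, 0.0857],
 [0.0857, 0.3143]].

Step 3 — form the quadratic (x - mu)^T · Sigma^{-1} · (x - mu):
  Sigma^{-1} · (x - mu) = (-0.0857, -0.3143).
  (x - mu)^T · [Sigma^{-1} · (x - mu)] = (0)·(-0.0857) + (-1)·(-0.3143) = 0.3143.

Step 4 — take square root: d = √(0.3143) ≈ 0.5606.

d(x, mu) = √(0.3143) ≈ 0.5606


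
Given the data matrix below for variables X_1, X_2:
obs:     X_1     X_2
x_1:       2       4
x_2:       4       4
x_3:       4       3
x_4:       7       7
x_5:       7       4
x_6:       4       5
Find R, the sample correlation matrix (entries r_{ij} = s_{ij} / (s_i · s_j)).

Step 1 — column means:
  mean(X_1) = (2 + 4 + 4 + 7 + 7 + 4) / 6 = 28/6 = 4.6667
  mean(X_2) = (4 + 4 + 3 + 7 + 4 + 5) / 6 = 27/6 = 4.5

Step 2 — sample variances and covariances s[i,j] = (1/(n-1)) · Σ_k (x_{k,i} - mean_i) · (x_{k,j} - mean_j), with n-1 = 5:
  s[X_1,X_1] = ((-2.6667)·(-2.6667) + (-0.6667)·(-0.6667) + (-0.6667)·(-0.6667) + (2.3333)·(2.3333) + (2.3333)·(2.3333) + (-0.6667)·(-0.6667)) / 5 = 19.3333/5 = 3.8667
  s[X_1,X_2] = ((-2.6667)·(-0.5) + (-0.6667)·(-0.5) + (-0.6667)·(-1.5) + (2.3333)·(2.5) + (2.3333)·(-0.5) + (-0.6667)·(0.5)) / 5 = 7/5 = 1.4
  s[X_2,X_2] = ((-0.5)·(-0.5) + (-0.5)·(-0.5) + (-1.5)·(-1.5) + (2.5)·(2.5) + (-0.5)·(-0.5) + (0.5)·(0.5)) / 5 = 9.5/5 = 1.9
  Sample standard deviations s_i = √(s[i,i]):
  s(X_1) = √(3.8667) = 1.9664
  s(X_2) = √(1.9) = 1.3784

Step 3 — r_{ij} = s_{ij} / (s_i · s_j):
  r[X_1,X_1] = 1 (diagonal).
  r[X_1,X_2] = 1.4 / (1.9664 · 1.3784) = 1.4 / 2.7105 = 0.5165
  r[X_2,X_2] = 1 (diagonal).

R is symmetric with unit diagonal. Assembling:

R = [[1, 0.5165],
 [0.5165, 1]]


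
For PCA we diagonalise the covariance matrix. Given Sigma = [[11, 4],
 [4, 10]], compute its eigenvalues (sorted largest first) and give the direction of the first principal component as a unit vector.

Step 1 — characteristic polynomial of 2×2 Sigma:
  det(Sigma - λI) = λ² - trace · λ + det = 0.
  trace = 11 + 10 = 21, det = 11·10 - (4)² = 94.
Step 2 — discriminant:
  Δ = trace² - 4·det = 441 - 376 = 65.
Step 3 — eigenvalues:
  λ = (trace ± √Δ)/2 = (21 ± 8.0623)/2,
  λ_1 = 14.5311,  λ_2 = 6.4689.

Step 4 — unit eigenvector for λ_1: solve (Sigma - λ_1 I)v = 0. First row:
  (11 - 14.5311)·v_x + (4)·v_y = 0, i.e. (-3.5311)·v_x + (4)·v_y = 0,
  so v ∝ (b, λ_1 - a) = (4, 3.5311) = u.
  ||u|| = √((4)² + (3.5311)²) = √(28.4689) ≈ 5.3356,
  v_1 = u/||u|| ≈ (0.7497, 0.6618) (||v_1|| = 1).

λ_1 = 14.5311,  λ_2 = 6.4689;  v_1 ≈ (0.7497, 0.6618)


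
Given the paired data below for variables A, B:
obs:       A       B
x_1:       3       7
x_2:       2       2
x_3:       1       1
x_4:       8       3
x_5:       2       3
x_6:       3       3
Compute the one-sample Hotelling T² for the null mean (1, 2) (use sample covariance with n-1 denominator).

Step 1 — sample mean vector:
  mean(A) = (3 + 2 + 1 + 8 + 2 + 3) / 6 = 19/6 = 3.1667
  mean(B) = (7 + 2 + 1 + 3 + 3 + 3) / 6 = 19/6 = 3.1667
  x̄ = (3.1667, 3.1667),  deviation x̄ - mu_0 = (3.1667, 3.1667) - (1, 2) = (2.1667, 1.1667).

Step 2 — sample covariance matrix, S[i,j] = (1/(n-1)) · Σ_k (x_{k,i} - mean_i) · (x_{k,j} - mean_j), divisor n-1 = 5:
  S[A,A] = ((-0.1667)·(-0.1667) + (-1.1667)·(-1.1667) + (-2.1667)·(-2.1667) + (4.8333)·(4.8333) + (-1.1667)·(-1.1667) + (-0.1667)·(-0.1667)) / 5 = 30.8333/5 = 6.1667
  S[A,B] = ((-0.1667)·(3.8333) + (-1.1667)·(-1.1667) + (-2.1667)·(-2.1667) + (4.8333)·(-0.1667) + (-1.1667)·(-0.1667) + (-0.1667)·(-0.1667)) / 5 = 4.8333/5 = 0.9667
  S[B,B] = ((3.8333)·(3.8333) + (-1.1667)·(-1.1667) + (-2.1667)·(-2.1667) + (-0.1667)·(-0.1667) + (-0.1667)·(-0.1667) + (-0.1667)·(-0.1667)) / 5 = 20.8333/5 = 4.1667
  S = [[6.1667, 0.9667],
 [0.9667, 4.1667]].

Step 3 — invert S. det(S) = 6.1667·4.1667 - (0.9667)² = 24.76.
  S^{-1} = (1/det) · [[d, -b], [-b, a]] = [[0.1683, -0.039],
 [-0.039, 0.2491]].

Step 4 — quadratic form (x̄ - mu_0)^T · S^{-1} · (x̄ - mu_0):
  S^{-1} · (x̄ - mu_0) = (0.3191, 0.206),
  (x̄ - mu_0)^T · [...] = (2.1667)·(0.3191) + (1.1667)·(0.206) = 0.9316.

Step 5 — scale by n: T² = 6 · 0.9316 = 5.5897.

T² ≈ 5.5897
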